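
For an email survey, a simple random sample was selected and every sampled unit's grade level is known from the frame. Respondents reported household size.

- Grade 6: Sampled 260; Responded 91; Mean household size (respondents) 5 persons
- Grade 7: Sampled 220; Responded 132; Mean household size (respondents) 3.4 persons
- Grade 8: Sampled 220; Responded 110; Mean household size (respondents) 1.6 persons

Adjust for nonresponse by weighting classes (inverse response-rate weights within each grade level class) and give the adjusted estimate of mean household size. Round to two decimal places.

Response rates by class: Grade 6 91/260 = 35%, Grade 7 132/220 = 60%, Grade 8 110/220 = 50%.
With weight = n_sampled/n_responded per class, the weighted class total is n_sampled:
  Grade 6: 260 × 5 = 1300
  Grade 7: 220 × 3.4 = 748
  Grade 8: 220 × 1.6 = 352
Adjusted estimate = 2400 / 700 = 3.42857 → 3.43.

3.43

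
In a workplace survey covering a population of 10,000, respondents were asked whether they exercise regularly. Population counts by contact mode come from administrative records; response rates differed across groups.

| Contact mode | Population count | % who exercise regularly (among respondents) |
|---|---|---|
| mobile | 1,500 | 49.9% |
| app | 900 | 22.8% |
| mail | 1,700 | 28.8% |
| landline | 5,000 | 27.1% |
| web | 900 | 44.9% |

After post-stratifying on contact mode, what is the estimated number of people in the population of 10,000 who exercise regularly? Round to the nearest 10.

Estimated count per cell = population count × respondent percentage:
  mobile: 1,500 × 49.9% = 748.5
  app: 900 × 22.8% = 205.2
  mail: 1,700 × 28.8% = 489.6
  landline: 5,000 × 27.1% = 1355
  web: 900 × 44.9% = 404.1
Estimated total = 3202.4 → 3,200.

3,200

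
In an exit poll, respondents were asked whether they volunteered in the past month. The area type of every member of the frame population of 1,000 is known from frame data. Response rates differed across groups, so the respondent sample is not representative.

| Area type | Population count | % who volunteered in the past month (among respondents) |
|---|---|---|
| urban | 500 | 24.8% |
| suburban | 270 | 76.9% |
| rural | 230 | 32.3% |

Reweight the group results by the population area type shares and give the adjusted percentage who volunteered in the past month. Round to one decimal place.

Each cell contributes population-share × respondent value:
  urban: (500/1,000) × 24.8 = 12.4
  suburban: (270/1,000) × 76.9 = 20.763
  rural: (230/1,000) × 32.3 = 7.429
Post-stratified estimate = 40.592 → 40.6%.

40.6%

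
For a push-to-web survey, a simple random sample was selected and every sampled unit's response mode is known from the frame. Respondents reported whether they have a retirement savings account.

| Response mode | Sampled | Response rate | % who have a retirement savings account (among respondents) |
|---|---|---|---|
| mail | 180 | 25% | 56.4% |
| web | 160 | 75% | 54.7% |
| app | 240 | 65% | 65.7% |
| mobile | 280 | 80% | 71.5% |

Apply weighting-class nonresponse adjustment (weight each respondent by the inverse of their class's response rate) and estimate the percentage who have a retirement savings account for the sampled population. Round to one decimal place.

63.6%

Each respondent's weight = sampled/responded in their class; summing within a class gives n_sampled, so:
  mail: 180 × 56.4 = 10,152
  web: 160 × 54.7 = 8752
  app: 240 × 65.7 = 15,768
  mobile: 280 × 71.5 = 20,020
Adjusted estimate = 54,692 / 860 = 63.5953 → 63.6%.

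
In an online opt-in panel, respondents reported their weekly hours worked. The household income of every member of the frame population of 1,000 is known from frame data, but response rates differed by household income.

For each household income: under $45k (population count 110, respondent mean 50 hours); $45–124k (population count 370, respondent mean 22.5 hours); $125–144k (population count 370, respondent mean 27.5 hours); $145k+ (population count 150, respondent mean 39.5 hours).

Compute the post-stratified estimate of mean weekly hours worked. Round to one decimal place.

Reweight to the known household income distribution:
  under $45k: (110/1,000) × 50 = 5.5
  $45–124k: (370/1,000) × 22.5 = 8.325
  $125–144k: (370/1,000) × 27.5 = 10.175
  $145k+: (150/1,000) × 39.5 = 5.925
Post-stratified estimate = 29.925 → 29.9.

29.9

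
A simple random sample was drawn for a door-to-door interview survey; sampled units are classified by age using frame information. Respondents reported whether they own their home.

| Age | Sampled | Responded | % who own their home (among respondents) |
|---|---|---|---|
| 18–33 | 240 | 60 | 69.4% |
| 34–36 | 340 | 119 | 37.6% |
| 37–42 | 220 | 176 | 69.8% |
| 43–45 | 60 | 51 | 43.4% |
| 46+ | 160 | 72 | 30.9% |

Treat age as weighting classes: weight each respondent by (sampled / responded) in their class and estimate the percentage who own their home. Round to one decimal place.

Response rates by class: 18–33 60/240 = 25%, 34–36 119/340 = 35%, 37–42 176/220 = 80%, 43–45 51/60 = 85%, 46+ 72/160 = 45%.
Each respondent's weight = sampled/responded in their class; summing within a class gives n_sampled, so:
  18–33: 240 × 69.4 = 16,656
  34–36: 340 × 37.6 = 12,784
  37–42: 220 × 69.8 = 15,356
  43–45: 60 × 43.4 = 2604
  46+: 160 × 30.9 = 4944
Adjusted estimate = 52,344 / 1,020 = 51.3176 → 51.3%.

51.3%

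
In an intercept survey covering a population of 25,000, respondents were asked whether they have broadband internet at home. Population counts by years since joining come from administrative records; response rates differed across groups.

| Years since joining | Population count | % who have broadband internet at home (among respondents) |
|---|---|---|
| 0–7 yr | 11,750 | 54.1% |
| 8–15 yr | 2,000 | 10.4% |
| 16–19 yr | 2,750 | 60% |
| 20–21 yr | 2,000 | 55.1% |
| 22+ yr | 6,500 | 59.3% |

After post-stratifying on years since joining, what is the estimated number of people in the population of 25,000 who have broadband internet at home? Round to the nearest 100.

13,200

Estimated count per cell = population count × respondent percentage:
  0–7 yr: 11,750 × 54.1% = 6356.75
  8–15 yr: 2,000 × 10.4% = 208
  16–19 yr: 2,750 × 60% = 1650
  20–21 yr: 2,000 × 55.1% = 1102
  22+ yr: 6,500 × 59.3% = 3854.5
Estimated total = 13171.2 → 13,200.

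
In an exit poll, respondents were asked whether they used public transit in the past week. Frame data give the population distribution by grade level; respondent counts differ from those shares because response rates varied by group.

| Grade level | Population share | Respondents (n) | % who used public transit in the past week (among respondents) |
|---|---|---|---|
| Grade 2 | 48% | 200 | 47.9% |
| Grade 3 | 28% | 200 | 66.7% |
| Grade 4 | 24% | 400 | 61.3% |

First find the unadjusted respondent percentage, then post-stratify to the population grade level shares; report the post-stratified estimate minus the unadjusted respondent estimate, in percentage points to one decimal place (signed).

-2.9 percentage points

Unadjusted (pooled respondent) estimate weights by respondent counts:
  (200/800)×47.9 + (200/800)×66.7 + (400/800)×61.3 = 59.3%
Reweighting by population grade level shares:
  0.48×47.9 + 0.28×66.7 + 0.24×61.3 = 56.38%
Difference = 56.38 − 59.3 = -2.92 pp.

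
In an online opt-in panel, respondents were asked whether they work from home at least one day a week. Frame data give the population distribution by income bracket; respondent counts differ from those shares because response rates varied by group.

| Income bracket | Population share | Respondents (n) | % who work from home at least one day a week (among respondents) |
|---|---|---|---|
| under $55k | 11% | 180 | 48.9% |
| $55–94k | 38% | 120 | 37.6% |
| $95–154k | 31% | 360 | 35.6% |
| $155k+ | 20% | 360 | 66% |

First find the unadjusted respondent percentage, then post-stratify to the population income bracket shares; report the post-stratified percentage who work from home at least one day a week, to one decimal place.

43.9%

Unadjusted (pooled respondent) estimate weights by respondent counts:
  (180/1020)×48.9 + (120/1020)×37.6 + (360/1020)×35.6 + (360/1020)×66 = 48.9118%
Reweighting by population income bracket shares:
  0.11×48.9 + 0.38×37.6 + 0.31×35.6 + 0.2×66 = 43.903%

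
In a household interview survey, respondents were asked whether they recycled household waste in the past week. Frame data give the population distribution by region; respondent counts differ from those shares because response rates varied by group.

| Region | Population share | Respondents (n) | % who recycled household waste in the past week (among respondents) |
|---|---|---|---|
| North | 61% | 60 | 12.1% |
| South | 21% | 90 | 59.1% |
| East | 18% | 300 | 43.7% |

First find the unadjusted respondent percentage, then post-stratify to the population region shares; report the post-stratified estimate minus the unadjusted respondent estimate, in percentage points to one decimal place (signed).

Unadjusted (pooled respondent) estimate weights by respondent counts:
  (60/450)×12.1 + (90/450)×59.1 + (300/450)×43.7 = 42.5667%
Post-stratified estimate weights by population shares:
  0.61×12.1 + 0.21×59.1 + 0.18×43.7 = 27.658%
Difference = 27.658 − 42.5667 = -14.9087 pp.

-14.9 percentage points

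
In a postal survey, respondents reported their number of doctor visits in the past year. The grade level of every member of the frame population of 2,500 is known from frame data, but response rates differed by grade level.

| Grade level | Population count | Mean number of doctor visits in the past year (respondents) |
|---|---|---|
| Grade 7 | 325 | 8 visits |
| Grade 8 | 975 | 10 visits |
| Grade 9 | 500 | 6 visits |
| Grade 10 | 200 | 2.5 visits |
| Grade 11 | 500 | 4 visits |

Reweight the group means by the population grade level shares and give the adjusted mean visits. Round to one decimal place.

7.1

Each cell contributes population-share × respondent value:
  Grade 7: (325/2,500) × 8 = 1.04
  Grade 8: (975/2,500) × 10 = 3.9
  Grade 9: (500/2,500) × 6 = 1.2
  Grade 10: (200/2,500) × 2.5 = 0.2
  Grade 11: (500/2,500) × 4 = 0.8
Post-stratified estimate = 7.14 → 7.1.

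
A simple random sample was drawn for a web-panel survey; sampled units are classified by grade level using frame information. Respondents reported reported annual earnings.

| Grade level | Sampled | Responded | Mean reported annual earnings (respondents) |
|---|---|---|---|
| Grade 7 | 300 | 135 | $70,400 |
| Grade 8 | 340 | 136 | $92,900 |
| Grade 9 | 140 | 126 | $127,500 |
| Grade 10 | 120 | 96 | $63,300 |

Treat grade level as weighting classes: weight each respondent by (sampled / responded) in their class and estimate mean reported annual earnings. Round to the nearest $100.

Class response rates: Grade 7 135/300 = 45%, Grade 8 136/340 = 40%, Grade 9 126/140 = 90%, Grade 10 96/120 = 80%.
Inverse-response-rate weighting restores each class to its sampled count, so class totals weight by n_sampled:
  Grade 7: 300 × 70,400 = 21,120,000
  Grade 8: 340 × 92,900 = 31,586,000
  Grade 9: 140 × 127,500 = 17,850,000
  Grade 10: 120 × 63,300 = 7,596,000
Adjusted estimate = 78,152,000 / 900 = 86835.6 → $86,800.

$86,800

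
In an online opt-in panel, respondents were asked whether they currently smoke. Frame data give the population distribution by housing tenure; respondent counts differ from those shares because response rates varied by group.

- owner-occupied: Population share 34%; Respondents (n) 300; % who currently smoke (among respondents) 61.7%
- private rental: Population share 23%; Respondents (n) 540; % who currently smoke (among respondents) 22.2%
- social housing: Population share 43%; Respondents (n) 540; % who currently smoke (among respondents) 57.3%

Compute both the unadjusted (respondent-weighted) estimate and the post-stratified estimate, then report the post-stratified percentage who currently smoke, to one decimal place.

Naive respondent-only estimate (weights = respondent counts):
  (300/1380)×61.7 + (540/1380)×22.2 + (540/1380)×57.3 = 44.5217%
Post-stratified estimate weights by population shares:
  0.34×61.7 + 0.23×22.2 + 0.43×57.3 = 50.723%

50.7%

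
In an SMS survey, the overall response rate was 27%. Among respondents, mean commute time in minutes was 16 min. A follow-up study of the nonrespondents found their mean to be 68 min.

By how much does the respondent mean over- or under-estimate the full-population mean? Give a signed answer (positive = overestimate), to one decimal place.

-38.0

Nonresponse fraction = 1 − 0.27 = 0.73.
Bias = (nonresponse fraction) × (respondent mean − nonrespondent mean)
     = 0.73 × (16 − 68) = 0.73 × -52 = -37.96.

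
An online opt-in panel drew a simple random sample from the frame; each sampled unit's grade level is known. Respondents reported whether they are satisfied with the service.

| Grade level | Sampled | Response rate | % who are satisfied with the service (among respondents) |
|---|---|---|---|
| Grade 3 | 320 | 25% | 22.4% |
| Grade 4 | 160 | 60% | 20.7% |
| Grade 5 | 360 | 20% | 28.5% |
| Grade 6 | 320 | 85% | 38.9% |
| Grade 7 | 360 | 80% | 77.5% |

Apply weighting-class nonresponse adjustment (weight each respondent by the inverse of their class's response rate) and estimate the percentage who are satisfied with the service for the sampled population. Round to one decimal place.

40.2%

With weight = n_sampled/n_responded per class, the weighted class total is n_sampled:
  Grade 3: 320 × 22.4 = 7168
  Grade 4: 160 × 20.7 = 3312
  Grade 5: 360 × 28.5 = 10,260
  Grade 6: 320 × 38.9 = 12,448
  Grade 7: 360 × 77.5 = 27,900
Adjusted estimate = 61,088 / 1,520 = 40.1895 → 40.2%.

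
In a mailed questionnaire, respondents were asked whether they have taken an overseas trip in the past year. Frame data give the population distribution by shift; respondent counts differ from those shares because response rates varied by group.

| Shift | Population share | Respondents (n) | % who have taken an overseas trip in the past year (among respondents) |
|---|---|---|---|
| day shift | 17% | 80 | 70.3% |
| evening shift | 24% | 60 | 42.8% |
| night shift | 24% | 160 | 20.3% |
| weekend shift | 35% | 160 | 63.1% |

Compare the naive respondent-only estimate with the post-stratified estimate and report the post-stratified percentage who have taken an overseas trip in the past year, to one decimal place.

49.2%

Naive respondent-only estimate (weights = respondent counts):
  (80/460)×70.3 + (60/460)×42.8 + (160/460)×20.3 + (160/460)×63.1 = 46.8174%
Post-stratifying to population shares instead:
  0.17×70.3 + 0.24×42.8 + 0.24×20.3 + 0.35×63.1 = 49.18%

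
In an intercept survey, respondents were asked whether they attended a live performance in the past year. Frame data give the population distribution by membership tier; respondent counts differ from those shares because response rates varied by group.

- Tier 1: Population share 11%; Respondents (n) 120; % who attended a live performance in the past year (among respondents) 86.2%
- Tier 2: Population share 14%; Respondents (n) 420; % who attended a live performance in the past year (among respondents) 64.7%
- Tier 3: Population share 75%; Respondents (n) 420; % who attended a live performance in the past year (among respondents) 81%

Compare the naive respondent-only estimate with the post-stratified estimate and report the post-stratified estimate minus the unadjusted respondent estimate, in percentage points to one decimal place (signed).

+4.8 percentage points

Naive respondent-only estimate (weights = respondent counts):
  (120/960)×86.2 + (420/960)×64.7 + (420/960)×81 = 74.5187%
Post-stratified estimate weights by population shares:
  0.11×86.2 + 0.14×64.7 + 0.75×81 = 79.29%
Difference = 79.29 − 74.5187 = 4.7713 pp.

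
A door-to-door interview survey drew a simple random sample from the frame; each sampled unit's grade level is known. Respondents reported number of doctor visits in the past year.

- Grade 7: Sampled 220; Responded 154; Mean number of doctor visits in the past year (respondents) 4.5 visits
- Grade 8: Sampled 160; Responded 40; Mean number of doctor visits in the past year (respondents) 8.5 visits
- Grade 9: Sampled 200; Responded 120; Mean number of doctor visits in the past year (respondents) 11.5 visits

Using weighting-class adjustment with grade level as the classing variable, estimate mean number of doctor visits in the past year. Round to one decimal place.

8.0

Class response rates: Grade 7 154/220 = 70%, Grade 8 40/160 = 25%, Grade 9 120/200 = 60%.
With weight = n_sampled/n_responded per class, the weighted class total is n_sampled:
  Grade 7: 220 × 4.5 = 990
  Grade 8: 160 × 8.5 = 1360
  Grade 9: 200 × 11.5 = 2300
Adjusted estimate = 4650 / 580 = 8.01724 → 8.0.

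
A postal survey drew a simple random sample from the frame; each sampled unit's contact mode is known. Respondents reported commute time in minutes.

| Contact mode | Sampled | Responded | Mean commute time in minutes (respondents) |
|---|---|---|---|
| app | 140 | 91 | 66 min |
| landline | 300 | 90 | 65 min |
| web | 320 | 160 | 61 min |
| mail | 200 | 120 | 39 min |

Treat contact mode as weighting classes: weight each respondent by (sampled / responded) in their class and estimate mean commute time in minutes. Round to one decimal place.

Response rates by class: app 91/140 = 65%, landline 90/300 = 30%, web 160/320 = 50%, mail 120/200 = 60%.
Inverse-response-rate weighting restores each class to its sampled count, so class totals weight by n_sampled:
  app: 140 × 66 = 9240
  landline: 300 × 65 = 19,500
  web: 320 × 61 = 19,520
  mail: 200 × 39 = 7800
Adjusted estimate = 56,060 / 960 = 58.3958 → 58.4.

58.4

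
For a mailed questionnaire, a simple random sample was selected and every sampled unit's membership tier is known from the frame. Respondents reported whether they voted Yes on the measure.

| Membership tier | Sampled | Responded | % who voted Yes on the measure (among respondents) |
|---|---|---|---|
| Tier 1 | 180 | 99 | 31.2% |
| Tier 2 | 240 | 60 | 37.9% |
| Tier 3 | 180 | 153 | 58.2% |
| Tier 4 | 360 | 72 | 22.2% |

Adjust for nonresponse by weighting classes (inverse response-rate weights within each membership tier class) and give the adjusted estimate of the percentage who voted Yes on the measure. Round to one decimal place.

Response rates by class: Tier 1 99/180 = 55%, Tier 2 60/240 = 25%, Tier 3 153/180 = 85%, Tier 4 72/360 = 20%.
With weight = n_sampled/n_responded per class, the weighted class total is n_sampled:
  Tier 1: 180 × 31.2 = 5616
  Tier 2: 240 × 37.9 = 9096
  Tier 3: 180 × 58.2 = 10,476
  Tier 4: 360 × 22.2 = 7992
Adjusted estimate = 33,180 / 960 = 34.5625 → 34.6%.

34.6%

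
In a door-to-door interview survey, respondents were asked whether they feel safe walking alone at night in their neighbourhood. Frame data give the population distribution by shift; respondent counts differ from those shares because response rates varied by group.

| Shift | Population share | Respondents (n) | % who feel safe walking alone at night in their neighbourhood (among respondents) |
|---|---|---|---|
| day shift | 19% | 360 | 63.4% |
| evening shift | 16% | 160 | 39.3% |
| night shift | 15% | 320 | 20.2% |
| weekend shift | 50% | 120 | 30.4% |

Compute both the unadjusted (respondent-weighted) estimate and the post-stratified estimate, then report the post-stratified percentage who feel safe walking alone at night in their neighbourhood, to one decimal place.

Without adjustment, the pooled respondent share is:
  (360/960)×63.4 + (160/960)×39.3 + (320/960)×20.2 + (120/960)×30.4 = 40.8583%
Post-stratifying to population shares instead:
  0.19×63.4 + 0.16×39.3 + 0.15×20.2 + 0.5×30.4 = 36.564%

36.6%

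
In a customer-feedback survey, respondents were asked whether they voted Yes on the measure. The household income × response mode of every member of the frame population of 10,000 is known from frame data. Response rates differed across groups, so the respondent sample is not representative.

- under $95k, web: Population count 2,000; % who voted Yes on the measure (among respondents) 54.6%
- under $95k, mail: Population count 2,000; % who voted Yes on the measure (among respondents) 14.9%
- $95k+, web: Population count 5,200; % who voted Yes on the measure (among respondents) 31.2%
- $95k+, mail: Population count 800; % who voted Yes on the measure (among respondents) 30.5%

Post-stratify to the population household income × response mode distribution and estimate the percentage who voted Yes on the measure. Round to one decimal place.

Each cell contributes population-share × respondent value:
  under $95k, web: (2,000/10,000) × 54.6 = 10.92
  under $95k, mail: (2,000/10,000) × 14.9 = 2.98
  $95k+, web: (5,200/10,000) × 31.2 = 16.224
  $95k+, mail: (800/10,000) × 30.5 = 2.44
Post-stratified estimate = 32.564 → 32.6%.

32.6%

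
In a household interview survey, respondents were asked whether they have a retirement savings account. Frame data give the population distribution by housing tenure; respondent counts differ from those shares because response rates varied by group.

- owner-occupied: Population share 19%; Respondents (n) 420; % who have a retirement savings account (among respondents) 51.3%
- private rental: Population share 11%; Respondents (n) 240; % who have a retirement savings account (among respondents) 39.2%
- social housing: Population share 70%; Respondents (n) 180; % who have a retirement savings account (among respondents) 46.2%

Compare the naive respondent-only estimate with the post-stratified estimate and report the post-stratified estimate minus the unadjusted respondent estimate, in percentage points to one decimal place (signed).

Unadjusted (pooled respondent) estimate weights by respondent counts:
  (420/840)×51.3 + (240/840)×39.2 + (180/840)×46.2 = 46.75%
Post-stratified estimate weights by population shares:
  0.19×51.3 + 0.11×39.2 + 0.7×46.2 = 46.399%
Difference = 46.399 − 46.75 = -0.351 pp.

-0.4 percentage points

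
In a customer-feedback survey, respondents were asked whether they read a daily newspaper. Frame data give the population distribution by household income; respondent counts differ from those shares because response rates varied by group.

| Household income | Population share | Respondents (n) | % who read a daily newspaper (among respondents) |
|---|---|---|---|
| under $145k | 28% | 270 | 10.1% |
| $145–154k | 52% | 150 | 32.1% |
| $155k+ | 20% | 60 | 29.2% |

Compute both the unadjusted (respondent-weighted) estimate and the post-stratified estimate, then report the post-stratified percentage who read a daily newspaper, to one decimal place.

Unadjusted (pooled respondent) estimate weights by respondent counts:
  (270/480)×10.1 + (150/480)×32.1 + (60/480)×29.2 = 19.3625%
Post-stratifying to population shares instead:
  0.28×10.1 + 0.52×32.1 + 0.2×29.2 = 25.36%

25.4%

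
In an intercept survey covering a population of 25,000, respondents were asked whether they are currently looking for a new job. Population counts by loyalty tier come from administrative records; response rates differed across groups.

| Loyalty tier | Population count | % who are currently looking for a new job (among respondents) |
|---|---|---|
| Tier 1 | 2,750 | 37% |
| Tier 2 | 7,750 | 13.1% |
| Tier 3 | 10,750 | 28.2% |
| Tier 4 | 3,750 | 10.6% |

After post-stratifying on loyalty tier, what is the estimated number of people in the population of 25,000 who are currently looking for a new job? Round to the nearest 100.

Apply each group's respondent rate to its population count:
  Tier 1: 2,750 × 37% = 1017.5
  Tier 2: 7,750 × 13.1% = 1015.25
  Tier 3: 10,750 × 28.2% = 3031.5
  Tier 4: 3,750 × 10.6% = 397.5
Estimated total = 5461.75 → 5,500.

5,500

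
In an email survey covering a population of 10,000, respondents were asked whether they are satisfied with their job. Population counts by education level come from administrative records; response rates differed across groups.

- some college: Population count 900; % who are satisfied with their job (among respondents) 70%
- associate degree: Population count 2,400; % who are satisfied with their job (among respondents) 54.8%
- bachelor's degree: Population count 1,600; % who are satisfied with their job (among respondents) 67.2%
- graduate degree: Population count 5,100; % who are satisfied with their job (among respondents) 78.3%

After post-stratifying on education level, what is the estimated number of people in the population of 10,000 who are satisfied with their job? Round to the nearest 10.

Each cell contributes its population count × the respondent rate:
  some college: 900 × 70% = 630
  associate degree: 2,400 × 54.8% = 1315.2
  bachelor's degree: 1,600 × 67.2% = 1075.2
  graduate degree: 5,100 × 78.3% = 3993.3
Estimated total = 7013.7 → 7,010.

7,010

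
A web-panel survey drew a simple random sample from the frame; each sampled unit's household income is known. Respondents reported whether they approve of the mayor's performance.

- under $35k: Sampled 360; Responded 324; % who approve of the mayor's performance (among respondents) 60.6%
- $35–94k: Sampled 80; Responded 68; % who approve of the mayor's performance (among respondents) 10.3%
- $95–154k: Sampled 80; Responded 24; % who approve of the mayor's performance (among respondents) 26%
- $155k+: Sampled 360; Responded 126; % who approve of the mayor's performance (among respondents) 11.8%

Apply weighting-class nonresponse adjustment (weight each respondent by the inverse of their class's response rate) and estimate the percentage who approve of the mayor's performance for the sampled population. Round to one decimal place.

32.9%

Response rates by class: under $35k 324/360 = 90%, $35–94k 68/80 = 85%, $95–154k 24/80 = 30%, $155k+ 126/360 = 35%.
Each respondent's weight = sampled/responded in their class; summing within a class gives n_sampled, so:
  under $35k: 360 × 60.6 = 21,816
  $35–94k: 80 × 10.3 = 824
  $95–154k: 80 × 26 = 2080
  $155k+: 360 × 11.8 = 4248
Adjusted estimate = 28,968 / 880 = 32.9182 → 32.9%.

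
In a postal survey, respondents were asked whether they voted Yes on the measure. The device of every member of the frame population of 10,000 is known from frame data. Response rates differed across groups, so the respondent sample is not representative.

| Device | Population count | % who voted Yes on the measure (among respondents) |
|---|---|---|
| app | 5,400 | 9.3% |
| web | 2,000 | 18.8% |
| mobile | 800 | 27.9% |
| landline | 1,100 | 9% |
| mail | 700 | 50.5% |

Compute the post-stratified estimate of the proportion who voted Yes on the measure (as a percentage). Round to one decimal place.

Weight each group's respondent value by its population share:
  app: (5,400/10,000) × 9.3 = 5.022
  web: (2,000/10,000) × 18.8 = 3.76
  mobile: (800/10,000) × 27.9 = 2.232
  landline: (1,100/10,000) × 9 = 0.99
  mail: (700/10,000) × 50.5 = 3.535
Post-stratified estimate = 15.539 → 15.5%.

15.5%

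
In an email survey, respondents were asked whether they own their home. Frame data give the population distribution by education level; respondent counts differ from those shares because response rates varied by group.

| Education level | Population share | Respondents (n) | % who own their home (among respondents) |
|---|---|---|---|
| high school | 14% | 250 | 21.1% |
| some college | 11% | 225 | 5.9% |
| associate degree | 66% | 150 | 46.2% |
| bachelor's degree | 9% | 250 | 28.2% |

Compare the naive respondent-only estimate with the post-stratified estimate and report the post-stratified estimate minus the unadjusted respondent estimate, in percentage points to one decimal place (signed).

+13.1 percentage points

Unadjusted (pooled respondent) estimate weights by respondent counts:
  (250/875)×21.1 + (225/875)×5.9 + (150/875)×46.2 + (250/875)×28.2 = 23.5229%
Post-stratified estimate weights by population shares:
  0.14×21.1 + 0.11×5.9 + 0.66×46.2 + 0.09×28.2 = 36.633%
Difference = 36.633 − 23.5229 = 13.1101 pp.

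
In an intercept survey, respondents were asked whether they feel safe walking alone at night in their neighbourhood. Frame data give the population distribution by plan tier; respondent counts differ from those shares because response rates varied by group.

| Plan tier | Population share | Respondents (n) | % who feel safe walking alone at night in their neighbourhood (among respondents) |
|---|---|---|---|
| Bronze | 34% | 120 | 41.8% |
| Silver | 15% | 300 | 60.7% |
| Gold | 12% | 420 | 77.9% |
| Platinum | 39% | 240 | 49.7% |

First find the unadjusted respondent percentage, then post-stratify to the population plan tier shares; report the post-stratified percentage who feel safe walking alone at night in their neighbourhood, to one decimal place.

52.0%

Naive respondent-only estimate (weights = respondent counts):
  (120/1080)×41.8 + (300/1080)×60.7 + (420/1080)×77.9 + (240/1080)×49.7 = 62.8444%
Post-stratified estimate weights by population shares:
  0.34×41.8 + 0.15×60.7 + 0.12×77.9 + 0.39×49.7 = 52.048%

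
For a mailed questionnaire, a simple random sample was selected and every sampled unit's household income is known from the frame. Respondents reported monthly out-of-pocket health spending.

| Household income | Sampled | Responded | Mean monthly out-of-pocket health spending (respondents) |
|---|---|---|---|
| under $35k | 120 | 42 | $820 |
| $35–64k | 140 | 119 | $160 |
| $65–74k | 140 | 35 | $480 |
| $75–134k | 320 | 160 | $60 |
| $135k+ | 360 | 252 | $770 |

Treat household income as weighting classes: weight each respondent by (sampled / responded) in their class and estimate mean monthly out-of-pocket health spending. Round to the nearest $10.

$450

Response rates by class: under $35k 42/120 = 35%, $35–64k 119/140 = 85%, $65–74k 35/140 = 25%, $75–134k 160/320 = 50%, $135k+ 252/360 = 70%.
Weighting each respondent by the inverse class response rate inflates each class back to its sampled size, so the class weight is n_sampled:
  under $35k: 120 × 820 = 98,400
  $35–64k: 140 × 160 = 22,400
  $65–74k: 140 × 480 = 67,200
  $75–134k: 320 × 60 = 19,200
  $135k+: 360 × 770 = 277,200
Adjusted estimate = 484,400 / 1,080 = 448.519 → $450.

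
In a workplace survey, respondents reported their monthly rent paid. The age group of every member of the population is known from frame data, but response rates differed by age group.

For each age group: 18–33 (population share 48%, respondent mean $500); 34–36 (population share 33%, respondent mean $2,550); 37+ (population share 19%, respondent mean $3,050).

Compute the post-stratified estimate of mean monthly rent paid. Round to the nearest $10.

$1,660

Post-stratification weights by population share, not respondent share:
  18–33: 0.48 × 500 = 240
  34–36: 0.33 × 2550 = 841.5
  37+: 0.19 × 3050 = 579.5
Post-stratified estimate = 1661 → $1,660.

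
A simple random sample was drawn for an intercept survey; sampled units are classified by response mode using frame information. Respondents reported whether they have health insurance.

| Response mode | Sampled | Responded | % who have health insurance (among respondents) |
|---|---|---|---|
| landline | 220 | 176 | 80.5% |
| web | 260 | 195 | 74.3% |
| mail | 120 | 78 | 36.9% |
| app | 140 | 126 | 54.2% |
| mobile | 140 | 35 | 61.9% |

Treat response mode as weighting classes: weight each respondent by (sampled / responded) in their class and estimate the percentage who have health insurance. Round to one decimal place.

Class response rates: landline 176/220 = 80%, web 195/260 = 75%, mail 78/120 = 65%, app 126/140 = 90%, mobile 35/140 = 25%.
Each respondent's weight = sampled/responded in their class; summing within a class gives n_sampled, so:
  landline: 220 × 80.5 = 17,710
  web: 260 × 74.3 = 19,318
  mail: 120 × 36.9 = 4428
  app: 140 × 54.2 = 7588
  mobile: 140 × 61.9 = 8666
Adjusted estimate = 57,710 / 880 = 65.5795 → 65.6%.

65.6%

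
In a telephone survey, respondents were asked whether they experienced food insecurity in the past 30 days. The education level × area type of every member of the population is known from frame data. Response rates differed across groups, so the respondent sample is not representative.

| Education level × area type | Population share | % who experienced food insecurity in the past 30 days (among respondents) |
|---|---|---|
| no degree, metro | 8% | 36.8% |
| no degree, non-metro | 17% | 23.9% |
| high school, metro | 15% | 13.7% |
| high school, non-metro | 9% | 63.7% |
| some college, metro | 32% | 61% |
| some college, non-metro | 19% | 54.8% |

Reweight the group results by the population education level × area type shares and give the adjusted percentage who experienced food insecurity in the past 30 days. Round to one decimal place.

44.7%

Post-stratification weights by population share, not respondent share:
  no degree, metro: 0.08 × 36.8 = 2.944
  no degree, non-metro: 0.17 × 23.9 = 4.063
  high school, metro: 0.15 × 13.7 = 2.055
  high school, non-metro: 0.09 × 63.7 = 5.733
  some college, metro: 0.32 × 61 = 19.52
  some college, non-metro: 0.19 × 54.8 = 10.412
Post-stratified estimate = 44.727 → 44.7%.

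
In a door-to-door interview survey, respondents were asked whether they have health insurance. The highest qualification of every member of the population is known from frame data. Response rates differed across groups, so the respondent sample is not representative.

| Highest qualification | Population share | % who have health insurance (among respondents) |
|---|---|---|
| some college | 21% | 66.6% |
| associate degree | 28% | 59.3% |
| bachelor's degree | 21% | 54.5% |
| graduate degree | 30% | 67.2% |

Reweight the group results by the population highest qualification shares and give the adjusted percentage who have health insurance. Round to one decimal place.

62.2%

Post-stratification weights by population share, not respondent share:
  some college: 0.21 × 66.6 = 13.986
  associate degree: 0.28 × 59.3 = 16.604
  bachelor's degree: 0.21 × 54.5 = 11.445
  graduate degree: 0.3 × 67.2 = 20.16
Post-stratified estimate = 62.195 → 62.2%.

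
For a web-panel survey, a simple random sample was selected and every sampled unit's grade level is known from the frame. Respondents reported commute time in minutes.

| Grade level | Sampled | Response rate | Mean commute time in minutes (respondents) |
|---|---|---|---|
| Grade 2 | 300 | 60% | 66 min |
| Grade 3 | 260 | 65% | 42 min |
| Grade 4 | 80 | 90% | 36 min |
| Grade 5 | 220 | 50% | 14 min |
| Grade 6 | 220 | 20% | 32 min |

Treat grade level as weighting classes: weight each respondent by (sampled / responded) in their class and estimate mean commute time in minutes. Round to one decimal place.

Inverse-response-rate weighting restores each class to its sampled count, so class totals weight by n_sampled:
  Grade 2: 300 × 66 = 19,800
  Grade 3: 260 × 42 = 10,920
  Grade 4: 80 × 36 = 2880
  Grade 5: 220 × 14 = 3080
  Grade 6: 220 × 32 = 7040
Adjusted estimate = 43,720 / 1,080 = 40.4815 → 40.5.

40.5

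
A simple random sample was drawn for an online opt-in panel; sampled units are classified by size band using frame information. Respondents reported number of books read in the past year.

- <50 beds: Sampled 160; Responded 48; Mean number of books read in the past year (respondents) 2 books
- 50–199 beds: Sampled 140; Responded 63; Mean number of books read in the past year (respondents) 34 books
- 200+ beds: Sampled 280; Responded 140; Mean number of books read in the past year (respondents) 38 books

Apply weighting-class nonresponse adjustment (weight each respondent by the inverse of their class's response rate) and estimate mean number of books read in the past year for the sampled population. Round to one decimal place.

27.1

Response rates by class: <50 beds 48/160 = 30%, 50–199 beds 63/140 = 45%, 200+ beds 140/280 = 50%.
Weighting each respondent by the inverse class response rate inflates each class back to its sampled size, so the class weight is n_sampled:
  <50 beds: 160 × 2 = 320
  50–199 beds: 140 × 34 = 4760
  200+ beds: 280 × 38 = 10,640
Adjusted estimate = 15,720 / 580 = 27.1034 → 27.1.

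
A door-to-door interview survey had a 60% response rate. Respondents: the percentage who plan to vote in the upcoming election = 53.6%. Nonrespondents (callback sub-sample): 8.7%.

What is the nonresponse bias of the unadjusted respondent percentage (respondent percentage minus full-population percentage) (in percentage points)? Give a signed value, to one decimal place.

+18.0 percentage points

Nonresponse fraction = 1 − 0.6 = 0.4.
Bias = (nonresponse fraction) × (respondent percentage − nonrespondent percentage)
     = 0.4 × (53.6 − 8.7) = 0.4 × 44.9 = 17.96.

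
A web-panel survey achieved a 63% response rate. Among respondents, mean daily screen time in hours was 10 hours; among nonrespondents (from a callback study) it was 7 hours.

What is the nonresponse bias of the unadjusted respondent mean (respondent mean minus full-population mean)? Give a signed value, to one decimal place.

Nonresponse fraction = 1 − 0.63 = 0.37.
Bias = (nonresponse fraction) × (respondent mean − nonrespondent mean)
     = 0.37 × (10 − 7) = 0.37 × 3 = 1.11.

+1.1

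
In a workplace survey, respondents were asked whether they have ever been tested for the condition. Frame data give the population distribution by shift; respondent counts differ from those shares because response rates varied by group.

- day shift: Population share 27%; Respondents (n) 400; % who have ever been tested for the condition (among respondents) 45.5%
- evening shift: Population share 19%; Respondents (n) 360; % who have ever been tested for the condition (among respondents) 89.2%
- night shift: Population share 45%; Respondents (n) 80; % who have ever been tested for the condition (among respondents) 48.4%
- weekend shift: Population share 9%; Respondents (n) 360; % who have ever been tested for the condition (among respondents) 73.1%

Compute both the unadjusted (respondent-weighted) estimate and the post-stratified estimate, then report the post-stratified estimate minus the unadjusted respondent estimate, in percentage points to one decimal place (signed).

Without adjustment, the pooled respondent share is:
  (400/1200)×45.5 + (360/1200)×89.2 + (80/1200)×48.4 + (360/1200)×73.1 = 67.0833%
Post-stratified estimate weights by population shares:
  0.27×45.5 + 0.19×89.2 + 0.45×48.4 + 0.09×73.1 = 57.592%
Difference = 57.592 − 67.0833 = -9.4913 pp.

-9.5 percentage points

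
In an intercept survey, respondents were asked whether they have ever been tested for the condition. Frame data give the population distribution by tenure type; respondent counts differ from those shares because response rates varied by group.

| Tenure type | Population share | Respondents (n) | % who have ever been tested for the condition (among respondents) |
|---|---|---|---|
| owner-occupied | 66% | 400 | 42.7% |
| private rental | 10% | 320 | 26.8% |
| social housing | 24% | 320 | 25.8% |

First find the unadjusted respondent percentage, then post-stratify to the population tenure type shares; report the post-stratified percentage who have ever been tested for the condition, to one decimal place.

Without adjustment, the pooled respondent share is:
  (400/1040)×42.7 + (320/1040)×26.8 + (320/1040)×25.8 = 32.6077%
Post-stratified estimate weights by population shares:
  0.66×42.7 + 0.1×26.8 + 0.24×25.8 = 37.054%

37.1%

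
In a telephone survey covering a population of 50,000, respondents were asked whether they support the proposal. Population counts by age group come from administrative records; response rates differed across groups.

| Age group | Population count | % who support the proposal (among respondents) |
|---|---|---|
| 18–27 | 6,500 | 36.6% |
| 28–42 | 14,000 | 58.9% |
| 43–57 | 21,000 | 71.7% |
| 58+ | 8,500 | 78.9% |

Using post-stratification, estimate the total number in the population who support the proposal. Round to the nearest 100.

Each cell contributes its population count × the respondent rate:
  18–27: 6,500 × 36.6% = 2379
  28–42: 14,000 × 58.9% = 8246
  43–57: 21,000 × 71.7% = 15,057
  58+: 8,500 × 78.9% = 6706.5
Estimated total = 32388.5 → 32,400.

32,400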